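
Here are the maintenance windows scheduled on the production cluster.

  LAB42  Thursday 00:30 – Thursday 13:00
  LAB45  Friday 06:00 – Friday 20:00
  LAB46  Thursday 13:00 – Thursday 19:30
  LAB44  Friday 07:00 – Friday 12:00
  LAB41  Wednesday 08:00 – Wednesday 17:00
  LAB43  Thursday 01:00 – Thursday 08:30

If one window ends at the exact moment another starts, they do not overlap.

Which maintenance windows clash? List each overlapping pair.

Sorted by start: LAB41, LAB42, LAB43, LAB46, LAB45, LAB44.
LAB42 starts after LAB41 ends, so LAB41 has no further overlaps.
LAB43 starts before LAB42 ends → LAB42 and LAB43 overlap.
LAB46 starts exactly when LAB42 ends (back-to-back, no overlap), so LAB42 has no further overlaps.
LAB46 starts after LAB43 ends, so LAB43 has no further overlaps.
LAB45 starts after LAB46 ends, so LAB46 has no further overlaps.
LAB44 starts before LAB45 ends → LAB45 and LAB44 overlap.

LAB42 & LAB43, LAB44 & LAB45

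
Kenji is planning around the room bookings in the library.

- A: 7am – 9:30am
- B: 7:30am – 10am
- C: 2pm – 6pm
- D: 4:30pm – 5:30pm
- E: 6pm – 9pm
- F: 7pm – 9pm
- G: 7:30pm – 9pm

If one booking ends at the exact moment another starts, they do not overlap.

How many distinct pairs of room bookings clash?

5

Sorted by start: A, B, C, D, E, F, G.
B starts before A ends → A and B overlap.
C starts after A ends — done with A.
C starts after B ends — done with B.
D starts before C ends → C and D overlap.
E starts exactly when C ends (back-to-back, no overlap) — done with C.
E starts after D ends — done with D.
F starts before E ends → E and F overlap.
G starts before E ends → E and G overlap.
G starts before F ends → F and G overlap.
Overlapping pairs: A & B, C & D, E & F, E & G, F & G — 5 in total.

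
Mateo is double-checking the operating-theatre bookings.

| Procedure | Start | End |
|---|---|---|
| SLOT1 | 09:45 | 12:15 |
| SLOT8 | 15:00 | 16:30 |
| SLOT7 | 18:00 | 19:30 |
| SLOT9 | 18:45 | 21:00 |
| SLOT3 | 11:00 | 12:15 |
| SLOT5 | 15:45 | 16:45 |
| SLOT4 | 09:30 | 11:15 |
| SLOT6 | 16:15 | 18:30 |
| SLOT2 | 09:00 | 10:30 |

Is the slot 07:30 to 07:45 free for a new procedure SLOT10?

Yes — the slot is free

SLOT2: starts 09:00 at or after SLOT10 ends 07:45 → clear.
SLOT4: starts 09:30 at or after SLOT10 ends 07:45 → clear.
SLOT1: starts 09:45 at or after SLOT10 ends 07:45 → clear.
SLOT3: starts 11:00 at or after SLOT10 ends 07:45 → clear.
SLOT8: starts 15:00 at or after SLOT10 ends 07:45 → clear.
SLOT5: starts 15:45 at or after SLOT10 ends 07:45 → clear.
SLOT6: starts 16:15 at or after SLOT10 ends 07:45 → clear.
SLOT7: starts 18:00 at or after SLOT10 ends 07:45 → clear.
SLOT9: starts 18:45 at or after SLOT10 ends 07:45 → clear.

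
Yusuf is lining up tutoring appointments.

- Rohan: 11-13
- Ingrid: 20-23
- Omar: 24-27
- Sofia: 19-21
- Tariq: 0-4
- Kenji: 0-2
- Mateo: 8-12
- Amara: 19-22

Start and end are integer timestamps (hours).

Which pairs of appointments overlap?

Sorted by start: Kenji, Tariq, Mateo, Rohan, Sofia, Amara, Ingrid, Omar.
Tariq starts before Kenji ends → Kenji and Tariq overlap.
Mateo starts after Kenji ends, so nothing later overlaps Kenji either.
Mateo starts after Tariq ends, so nothing later overlaps Tariq either.
Rohan starts before Mateo ends → Mateo and Rohan overlap.
Sofia starts after Mateo ends, so nothing later overlaps Mateo either.
Sofia starts after Rohan ends, so nothing later overlaps Rohan either.
Amara starts before Sofia ends → Sofia and Amara overlap.
Ingrid starts before Sofia ends → Sofia and Ingrid overlap.
Omar starts after Sofia ends.
Ingrid starts before Amara ends → Amara and Ingrid overlap.
Omar starts after Amara ends.
Omar starts after Ingrid ends.

Amara & Ingrid, Amara & Sofia, Ingrid & Sofia, Kenji & Tariq, Mateo & Rohan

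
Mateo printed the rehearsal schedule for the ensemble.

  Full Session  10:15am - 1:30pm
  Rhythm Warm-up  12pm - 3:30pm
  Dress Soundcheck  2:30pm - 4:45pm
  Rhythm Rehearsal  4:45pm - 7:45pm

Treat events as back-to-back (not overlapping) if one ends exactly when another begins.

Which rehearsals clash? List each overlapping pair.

Two intervals overlap when each starts before the other ends.
Sorted by start: Full Session, Rhythm Warm-up, Dress Soundcheck, Rhythm Rehearsal.
Rhythm Warm-up starts before Full Session ends → Full Session and Rhythm Warm-up overlap.
Dress Soundcheck starts after Full Session ends — done with Full Session.
Dress Soundcheck starts before Rhythm Warm-up ends → Rhythm Warm-up and Dress Soundcheck overlap.
Rhythm Rehearsal starts after Rhythm Warm-up ends.
Rhythm Rehearsal starts exactly when Dress Soundcheck ends (back-to-back, no overlap).

Dress Soundcheck & Rhythm Warm-up, Full Session & Rhythm Warm-up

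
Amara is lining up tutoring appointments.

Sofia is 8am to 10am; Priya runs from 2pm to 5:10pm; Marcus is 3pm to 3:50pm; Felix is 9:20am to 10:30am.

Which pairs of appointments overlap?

Felix & Sofia, Marcus & Priya

Sorted by start: Sofia, Felix, Priya, Marcus.
Felix starts before Sofia ends → Sofia and Felix overlap.
Priya starts after Sofia ends, so nothing later overlaps Sofia either.
Priya starts after Felix ends, so nothing later overlaps Felix either.
Marcus starts before Priya ends → Priya and Marcus overlap.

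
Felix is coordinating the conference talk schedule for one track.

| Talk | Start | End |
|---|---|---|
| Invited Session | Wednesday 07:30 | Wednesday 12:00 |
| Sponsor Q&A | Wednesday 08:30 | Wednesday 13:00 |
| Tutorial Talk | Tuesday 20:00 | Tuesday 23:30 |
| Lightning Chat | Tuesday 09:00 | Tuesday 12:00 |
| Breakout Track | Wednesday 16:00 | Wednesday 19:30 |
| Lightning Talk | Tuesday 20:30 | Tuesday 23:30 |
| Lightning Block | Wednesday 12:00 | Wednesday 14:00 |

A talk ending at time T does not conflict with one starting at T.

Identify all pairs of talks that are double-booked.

Sorted by start: Lightning Chat, Tutorial Talk, Lightning Talk, Invited Session, Sponsor Q&A, Lightning Block, Breakout Track.
Tutorial Talk starts after Lightning Chat ends — done with Lightning Chat.
Lightning Talk starts before Tutorial Talk ends → Tutorial Talk and Lightning Talk overlap.
Invited Session starts after Tutorial Talk ends — done with Tutorial Talk.
Invited Session starts after Lightning Talk ends — done with Lightning Talk.
Sponsor Q&A starts before Invited Session ends → Invited Session and Sponsor Q&A overlap.
Lightning Block starts exactly when Invited Session ends (back-to-back, no overlap) — done with Invited Session.
Lightning Block starts before Sponsor Q&A ends → Sponsor Q&A and Lightning Block overlap.
Breakout Track starts after Sponsor Q&A ends.
Breakout Track starts after Lightning Block ends.

Invited Session & Sponsor Q&A, Lightning Block & Sponsor Q&A, Lightning Talk & Tutorial Talk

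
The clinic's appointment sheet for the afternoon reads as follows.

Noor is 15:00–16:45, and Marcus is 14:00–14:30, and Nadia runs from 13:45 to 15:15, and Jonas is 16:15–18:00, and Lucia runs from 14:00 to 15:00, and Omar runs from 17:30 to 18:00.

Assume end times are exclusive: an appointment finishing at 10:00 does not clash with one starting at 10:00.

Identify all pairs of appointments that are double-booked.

Sorted by start: Nadia, Lucia, Marcus, Noor, Jonas, Omar.
Lucia starts before Nadia ends → Nadia and Lucia overlap.
Marcus starts before Nadia ends → Nadia and Marcus overlap.
Noor starts before Nadia ends → Nadia and Noor overlap.
Jonas starts after Nadia ends, so Nadia has no further overlaps.
Marcus starts before Lucia ends → Lucia and Marcus overlap.
Noor starts exactly when Lucia ends (back-to-back, no overlap), so Lucia has no further overlaps.
Noor starts after Marcus ends, so Marcus has no further overlaps.
Jonas starts before Noor ends → Noor and Jonas overlap.
Omar starts after Noor ends.
Omar starts before Jonas ends → Jonas and Omar overlap.

Jonas & Noor, Jonas & Omar, Lucia & Marcus, Lucia & Nadia, Marcus & Nadia, Nadia & Noor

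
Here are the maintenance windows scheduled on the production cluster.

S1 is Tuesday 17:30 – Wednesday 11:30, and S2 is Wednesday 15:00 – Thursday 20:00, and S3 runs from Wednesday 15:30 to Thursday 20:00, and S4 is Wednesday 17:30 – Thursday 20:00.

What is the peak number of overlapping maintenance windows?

Sort all start/end points and keep a running count:
Tuesday 17:30 start S1 → 1
Wednesday 11:30 end S1 → 0
Wednesday 15:00 start S2 → 1
Wednesday 15:30 start S3 → 2
Wednesday 17:30 start S4 → 3
Thursday 20:00 end S2 → 2
Thursday 20:00 end S3 → 1
Thursday 20:00 end S4 → 0
Peak is 3, at Wednesday 17:30 (S2, S3, S4).

3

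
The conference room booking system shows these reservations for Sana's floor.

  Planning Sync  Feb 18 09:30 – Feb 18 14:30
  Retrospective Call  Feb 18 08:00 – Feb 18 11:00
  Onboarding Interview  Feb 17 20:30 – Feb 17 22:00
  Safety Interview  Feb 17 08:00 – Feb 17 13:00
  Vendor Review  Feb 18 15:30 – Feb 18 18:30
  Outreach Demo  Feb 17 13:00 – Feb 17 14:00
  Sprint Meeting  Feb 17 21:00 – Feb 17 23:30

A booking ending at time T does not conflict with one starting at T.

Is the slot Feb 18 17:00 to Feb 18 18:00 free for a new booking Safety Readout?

Safety Interview: ends Feb 17 13:00 at or before Safety Readout starts Feb 18 17:00 → clear.
Outreach Demo: ends Feb 17 14:00 at or before Safety Readout starts Feb 18 17:00 → clear.
Onboarding Interview: ends Feb 17 22:00 at or before Safety Readout starts Feb 18 17:00 → clear.
Sprint Meeting: ends Feb 17 23:30 at or before Safety Readout starts Feb 18 17:00 → clear.
Retrospective Call: ends Feb 18 11:00 at or before Safety Readout starts Feb 18 17:00 → clear.
Planning Sync: ends Feb 18 14:30 at or before Safety Readout starts Feb 18 17:00 → clear.
Vendor Review: starts Feb 18 15:30 before Safety Readout ends Feb 18 18:00, and ends Feb 18 18:30 after Safety Readout starts Feb 18 17:00 → overlap.
Safety Readout overlaps Vendor Review.

No — it overlaps Vendor Review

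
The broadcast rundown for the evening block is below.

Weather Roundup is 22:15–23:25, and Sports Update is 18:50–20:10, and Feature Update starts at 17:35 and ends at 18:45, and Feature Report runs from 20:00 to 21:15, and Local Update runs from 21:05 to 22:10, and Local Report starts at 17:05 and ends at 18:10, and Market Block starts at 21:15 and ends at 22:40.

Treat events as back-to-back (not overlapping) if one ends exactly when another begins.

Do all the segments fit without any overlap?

No

Two intervals overlap when each starts before the other ends.
Sorted by start: Local Report, Feature Update, Sports Update, Feature Report, Local Update, Market Block, Weather Roundup.
Feature Update starts before Local Report ends → Local Report and Feature Update overlap.
That's a conflict, so the schedule is not conflict-free.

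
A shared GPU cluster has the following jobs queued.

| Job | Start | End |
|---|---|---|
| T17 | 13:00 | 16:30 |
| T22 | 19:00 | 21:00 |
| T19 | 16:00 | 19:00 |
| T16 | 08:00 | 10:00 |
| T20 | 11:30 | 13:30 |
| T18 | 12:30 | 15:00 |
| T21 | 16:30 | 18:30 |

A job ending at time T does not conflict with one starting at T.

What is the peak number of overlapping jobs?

Walk through starts and ends in time order (an end at T is processed before a start at T):
08:00 start T16 → 1
10:00 end T16 → 0
11:30 start T20 → 1
12:30 start T18 → 2
13:00 start T17 → 3
13:30 end T20 → 2
15:00 end T18 → 1
16:00 start T19 → 2
16:30 end T17 → 1
16:30 start T21 → 2
18:30 end T21 → 1
19:00 end T19 → 0
19:00 start T22 → 1
21:00 end T22 → 0
Peak is 3, at 13:00 (T17, T18, T20).

3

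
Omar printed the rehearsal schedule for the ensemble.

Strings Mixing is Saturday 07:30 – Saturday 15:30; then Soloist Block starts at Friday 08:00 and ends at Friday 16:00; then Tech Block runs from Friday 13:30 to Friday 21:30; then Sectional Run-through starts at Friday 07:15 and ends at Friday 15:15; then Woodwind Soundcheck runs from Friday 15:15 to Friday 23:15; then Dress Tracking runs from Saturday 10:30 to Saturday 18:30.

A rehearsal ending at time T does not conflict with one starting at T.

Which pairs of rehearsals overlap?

Dress Tracking & Strings Mixing, Sectional Run-through & Soloist Block, Sectional Run-through & Tech Block, Soloist Block & Tech Block, Soloist Block & Woodwind Soundcheck, Tech Block & Woodwind Soundcheck

Two intervals overlap when each starts before the other ends.
Sorted by start: Sectional Run-through, Soloist Block, Tech Block, Woodwind Soundcheck, Strings Mixing, Dress Tracking.
Soloist Block starts before Sectional Run-through ends → Sectional Run-through and Soloist Block overlap.
Tech Block starts before Sectional Run-through ends → Sectional Run-through and Tech Block overlap.
Woodwind Soundcheck starts exactly when Sectional Run-through ends (back-to-back, no overlap), so nothing later overlaps Sectional Run-through either.
Tech Block starts before Soloist Block ends → Soloist Block and Tech Block overlap.
Woodwind Soundcheck starts before Soloist Block ends → Soloist Block and Woodwind Soundcheck overlap.
Strings Mixing starts after Soloist Block ends, so nothing later overlaps Soloist Block either.
Woodwind Soundcheck starts before Tech Block ends → Tech Block and Woodwind Soundcheck overlap.
Strings Mixing starts after Tech Block ends, so nothing later overlaps Tech Block either.
Strings Mixing starts after Woodwind Soundcheck ends, so nothing later overlaps Woodwind Soundcheck either.
Dress Tracking starts before Strings Mixing ends → Strings Mixing and Dress Tracking overlap.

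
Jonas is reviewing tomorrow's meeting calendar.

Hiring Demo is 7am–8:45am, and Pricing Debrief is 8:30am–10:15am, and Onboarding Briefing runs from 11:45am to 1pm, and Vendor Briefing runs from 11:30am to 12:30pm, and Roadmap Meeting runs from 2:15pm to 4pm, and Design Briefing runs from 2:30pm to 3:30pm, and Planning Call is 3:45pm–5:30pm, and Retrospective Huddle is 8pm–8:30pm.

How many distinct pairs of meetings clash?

4

Sorted by start: Hiring Demo, Pricing Debrief, Vendor Briefing, Onboarding Briefing, Roadmap Meeting, Design Briefing, Planning Call, Retrospective Huddle.
Pricing Debrief starts before Hiring Demo ends → Hiring Demo and Pricing Debrief overlap.
Vendor Briefing starts after Hiring Demo ends; Hiring Demo is clear from here.
Vendor Briefing starts after Pricing Debrief ends; Pricing Debrief is clear from here.
Onboarding Briefing starts before Vendor Briefing ends → Vendor Briefing and Onboarding Briefing overlap.
Roadmap Meeting starts after Vendor Briefing ends; Vendor Briefing is clear from here.
Roadmap Meeting starts after Onboarding Briefing ends; Onboarding Briefing is clear from here.
Design Briefing starts before Roadmap Meeting ends → Roadmap Meeting and Design Briefing overlap.
Planning Call starts before Roadmap Meeting ends → Roadmap Meeting and Planning Call overlap.
Retrospective Huddle starts after Roadmap Meeting ends.
Planning Call starts after Design Briefing ends; Design Briefing is clear from here.
Retrospective Huddle starts after Planning Call ends.
Overlapping pairs: Design Briefing & Roadmap Meeting, Hiring Demo & Pricing Debrief, Onboarding Briefing & Vendor Briefing, Planning Call & Roadmap Meeting — 4 in total.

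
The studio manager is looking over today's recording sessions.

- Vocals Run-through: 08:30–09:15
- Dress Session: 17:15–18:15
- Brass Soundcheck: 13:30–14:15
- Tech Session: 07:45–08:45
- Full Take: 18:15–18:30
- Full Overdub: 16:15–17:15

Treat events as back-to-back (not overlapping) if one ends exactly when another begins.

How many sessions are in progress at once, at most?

Sort all start/end points and keep a running count:
07:45 start Tech Session → 1
08:30 start Vocals Run-through → 2
08:45 end Tech Session → 1
09:15 end Vocals Run-through → 0
13:30 start Brass Soundcheck → 1
14:15 end Brass Soundcheck → 0
16:15 start Full Overdub → 1
17:15 end Full Overdub → 0
17:15 start Dress Session → 1
18:15 end Dress Session → 0
18:15 start Full Take → 1
18:30 end Full Take → 0
Peak is 2, at 08:30 (Tech Session, Vocals Run-through).

2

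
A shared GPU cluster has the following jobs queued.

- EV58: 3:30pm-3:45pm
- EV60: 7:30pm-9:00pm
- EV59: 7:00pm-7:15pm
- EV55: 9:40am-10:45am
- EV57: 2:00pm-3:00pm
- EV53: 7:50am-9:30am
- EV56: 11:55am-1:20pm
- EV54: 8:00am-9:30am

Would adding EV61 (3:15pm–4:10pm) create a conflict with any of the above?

Yes — it overlaps EV58

EV53: ends 9:30am at or before EV61 starts 3:15pm → clear.
EV54: ends 9:30am at or before EV61 starts 3:15pm → clear.
EV55: ends 10:45am at or before EV61 starts 3:15pm → clear.
EV56: ends 1:20pm at or before EV61 starts 3:15pm → clear.
EV57: ends 3:00pm at or before EV61 starts 3:15pm → clear.
EV58: starts 3:30pm before EV61 ends 4:10pm, and ends 3:45pm after EV61 starts 3:15pm → overlap.
EV59: starts 7:00pm at or after EV61 ends 4:10pm → clear.
EV60: starts 7:30pm at or after EV61 ends 4:10pm → clear.
EV61 overlaps EV58.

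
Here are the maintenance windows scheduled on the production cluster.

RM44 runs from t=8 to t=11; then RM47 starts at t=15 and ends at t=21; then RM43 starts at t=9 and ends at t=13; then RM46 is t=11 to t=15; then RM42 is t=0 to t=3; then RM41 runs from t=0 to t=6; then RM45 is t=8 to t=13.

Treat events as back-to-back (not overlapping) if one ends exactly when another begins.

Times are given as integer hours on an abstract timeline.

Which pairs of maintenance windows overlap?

RM41 & RM42, RM43 & RM44, RM43 & RM45, RM43 & RM46, RM44 & RM45, RM45 & RM46

Sorted by start: RM41, RM42, RM44, RM45, RM43, RM46, RM47.
RM42 starts before RM41 ends → RM41 and RM42 overlap.
RM44 starts after RM41 ends — done with RM41.
RM44 starts after RM42 ends — done with RM42.
RM45 starts before RM44 ends → RM44 and RM45 overlap.
RM43 starts before RM44 ends → RM44 and RM43 overlap.
RM46 starts exactly when RM44 ends (back-to-back, no overlap) — done with RM44.
RM43 starts before RM45 ends → RM45 and RM43 overlap.
RM46 starts before RM45 ends → RM45 and RM46 overlap.
RM47 starts after RM45 ends.
RM46 starts before RM43 ends → RM43 and RM46 overlap.
RM47 starts after RM43 ends.
RM47 starts exactly when RM46 ends (back-to-back, no overlap).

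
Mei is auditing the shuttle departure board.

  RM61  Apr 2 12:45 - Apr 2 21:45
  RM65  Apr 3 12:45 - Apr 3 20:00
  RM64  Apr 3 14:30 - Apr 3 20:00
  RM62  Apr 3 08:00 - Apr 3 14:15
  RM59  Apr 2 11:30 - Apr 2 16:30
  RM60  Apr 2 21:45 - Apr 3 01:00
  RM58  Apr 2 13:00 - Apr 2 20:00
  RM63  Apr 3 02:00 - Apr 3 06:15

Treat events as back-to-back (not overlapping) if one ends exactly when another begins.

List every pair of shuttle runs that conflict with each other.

Check each pair: they overlap iff neither finishes before the other starts.
Sorted by start: RM59, RM61, RM58, RM60, RM63, RM62, RM65, RM64.
RM61 starts before RM59 ends → RM59 and RM61 overlap.
RM58 starts before RM59 ends → RM59 and RM58 overlap.
RM60 starts after RM59 ends, so nothing later overlaps RM59 either.
RM58 starts before RM61 ends → RM61 and RM58 overlap.
RM60 starts exactly when RM61 ends (back-to-back, no overlap), so nothing later overlaps RM61 either.
RM60 starts after RM58 ends, so nothing later overlaps RM58 either.
RM63 starts after RM60 ends, so nothing later overlaps RM60 either.
RM62 starts after RM63 ends, so nothing later overlaps RM63 either.
RM65 starts before RM62 ends → RM62 and RM65 overlap.
RM64 starts after RM62 ends.
RM64 starts before RM65 ends → RM65 and RM64 overlap.

RM58 & RM59, RM58 & RM61, RM59 & RM61, RM62 & RM65, RM64 & RM65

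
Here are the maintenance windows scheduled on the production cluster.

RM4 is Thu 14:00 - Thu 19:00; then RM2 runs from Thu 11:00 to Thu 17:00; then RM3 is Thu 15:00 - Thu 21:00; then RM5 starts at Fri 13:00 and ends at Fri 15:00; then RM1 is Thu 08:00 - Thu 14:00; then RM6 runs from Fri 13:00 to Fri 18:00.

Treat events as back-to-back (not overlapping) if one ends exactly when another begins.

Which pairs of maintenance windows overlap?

Two intervals overlap when each starts before the other ends.
Sorted by start: RM1, RM2, RM4, RM3, RM5, RM6.
RM2 starts before RM1 ends → RM1 and RM2 overlap.
RM4 starts exactly when RM1 ends (back-to-back, no overlap); RM1 is clear from here.
RM4 starts before RM2 ends → RM2 and RM4 overlap.
RM3 starts before RM2 ends → RM2 and RM3 overlap.
RM5 starts after RM2 ends; RM2 is clear from here.
RM3 starts before RM4 ends → RM4 and RM3 overlap.
RM5 starts after RM4 ends; RM4 is clear from here.
RM5 starts after RM3 ends; RM3 is clear from here.
RM6 starts before RM5 ends → RM5 and RM6 overlap.

RM1 & RM2, RM2 & RM3, RM2 & RM4, RM3 & RM4, RM5 & RM6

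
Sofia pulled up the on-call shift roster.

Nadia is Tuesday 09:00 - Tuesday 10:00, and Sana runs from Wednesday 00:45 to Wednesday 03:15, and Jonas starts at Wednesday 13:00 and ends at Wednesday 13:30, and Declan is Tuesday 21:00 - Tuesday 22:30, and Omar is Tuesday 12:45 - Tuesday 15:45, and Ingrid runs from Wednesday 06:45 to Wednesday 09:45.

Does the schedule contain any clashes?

No

Two intervals overlap when each starts before the other ends.
Sorted by start: Nadia, Omar, Declan, Sana, Ingrid, Jonas.
Omar starts after Nadia ends, so nothing later overlaps Nadia either.
Declan starts after Omar ends, so nothing later overlaps Omar either.
Sana starts after Declan ends, so nothing later overlaps Declan either.
Ingrid starts after Sana ends, so nothing later overlaps Sana either.
Jonas starts after Ingrid ends.
Every pair is clear; the schedule has no overlaps.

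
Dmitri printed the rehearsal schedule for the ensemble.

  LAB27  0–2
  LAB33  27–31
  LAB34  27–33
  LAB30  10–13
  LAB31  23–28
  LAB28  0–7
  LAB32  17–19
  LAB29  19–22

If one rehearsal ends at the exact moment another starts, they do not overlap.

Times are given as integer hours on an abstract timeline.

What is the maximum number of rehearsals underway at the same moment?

3

Sort all start/end points and keep a running count:
0 start LAB27 → 1
0 start LAB28 → 2
2 end LAB27 → 1
7 end LAB28 → 0
10 start LAB30 → 1
13 end LAB30 → 0
17 start LAB32 → 1
19 end LAB32 → 0
19 start LAB29 → 1
22 end LAB29 → 0
23 start LAB31 → 1
27 start LAB33 → 2
27 start LAB34 → 3
28 end LAB31 → 2
31 end LAB33 → 1
33 end LAB34 → 0
Peak is 3, at 27 (LAB31, LAB33, LAB34).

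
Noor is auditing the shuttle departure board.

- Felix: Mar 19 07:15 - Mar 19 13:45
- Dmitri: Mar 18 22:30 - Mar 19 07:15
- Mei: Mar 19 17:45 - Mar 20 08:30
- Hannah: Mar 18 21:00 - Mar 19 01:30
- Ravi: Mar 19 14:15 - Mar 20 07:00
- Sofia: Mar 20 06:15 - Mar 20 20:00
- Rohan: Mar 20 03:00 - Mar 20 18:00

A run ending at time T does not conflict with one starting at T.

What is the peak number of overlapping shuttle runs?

Sort all start/end points and keep a running count:
Mar 18 21:00 start Hannah → 1
Mar 18 22:30 start Dmitri → 2
Mar 19 01:30 end Hannah → 1
Mar 19 07:15 end Dmitri → 0
Mar 19 07:15 start Felix → 1
Mar 19 13:45 end Felix → 0
Mar 19 14:15 start Ravi → 1
Mar 19 17:45 start Mei → 2
Mar 20 03:00 start Rohan → 3
Mar 20 06:15 start Sofia → 4
Mar 20 07:00 end Ravi → 3
Mar 20 08:30 end Mei → 2
Mar 20 18:00 end Rohan → 1
Mar 20 20:00 end Sofia → 0
Peak is 4, at Mar 20 06:15 (Mei, Ravi, Rohan, Sofia).

4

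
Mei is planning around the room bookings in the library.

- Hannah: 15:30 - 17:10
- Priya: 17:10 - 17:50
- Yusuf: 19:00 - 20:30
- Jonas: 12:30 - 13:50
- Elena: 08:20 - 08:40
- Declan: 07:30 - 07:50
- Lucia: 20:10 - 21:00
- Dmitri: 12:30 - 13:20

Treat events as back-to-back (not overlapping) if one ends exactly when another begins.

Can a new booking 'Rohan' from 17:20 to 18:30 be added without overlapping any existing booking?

No — it overlaps Priya

Declan: ends 07:50 at or before Rohan starts 17:20 → clear.
Elena: ends 08:40 at or before Rohan starts 17:20 → clear.
Jonas: ends 13:50 at or before Rohan starts 17:20 → clear.
Dmitri: ends 13:20 at or before Rohan starts 17:20 → clear.
Hannah: ends 17:10 at or before Rohan starts 17:20 → clear.
Priya: starts 17:10 before Rohan ends 18:30, and ends 17:50 after Rohan starts 17:20 → overlap.
Yusuf: starts 19:00 at or after Rohan ends 18:30 → clear.
Lucia: starts 20:10 at or after Rohan ends 18:30 → clear.
Rohan overlaps Priya.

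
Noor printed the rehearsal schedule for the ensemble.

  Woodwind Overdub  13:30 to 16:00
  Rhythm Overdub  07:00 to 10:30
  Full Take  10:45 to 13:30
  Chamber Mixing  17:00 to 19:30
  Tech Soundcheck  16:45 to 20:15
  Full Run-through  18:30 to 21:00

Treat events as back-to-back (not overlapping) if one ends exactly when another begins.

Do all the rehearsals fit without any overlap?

No

Sorted by start: Rhythm Overdub, Full Take, Woodwind Overdub, Tech Soundcheck, Chamber Mixing, Full Run-through.
Full Take starts after Rhythm Overdub ends, so Rhythm Overdub has no further overlaps.
Woodwind Overdub starts exactly when Full Take ends (back-to-back, no overlap), so Full Take has no further overlaps.
Tech Soundcheck starts after Woodwind Overdub ends, so Woodwind Overdub has no further overlaps.
Chamber Mixing starts before Tech Soundcheck ends → Tech Soundcheck and Chamber Mixing overlap.
That's a conflict, so the schedule is not conflict-free.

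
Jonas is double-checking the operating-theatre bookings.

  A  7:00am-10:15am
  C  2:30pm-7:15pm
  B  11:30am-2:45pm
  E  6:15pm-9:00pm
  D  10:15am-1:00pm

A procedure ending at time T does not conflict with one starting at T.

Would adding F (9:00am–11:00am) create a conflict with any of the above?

Yes — it overlaps A, D

A: starts 7:00am before F ends 11:00am, and ends 10:15am after F starts 9:00am → overlap.
D: starts 10:15am before F ends 11:00am, and ends 1:00pm after F starts 9:00am → overlap.
B: starts 11:30am at or after F ends 11:00am → clear.
C: starts 2:30pm at or after F ends 11:00am → clear.
E: starts 6:15pm at or after F ends 11:00am → clear.
F overlaps A, D.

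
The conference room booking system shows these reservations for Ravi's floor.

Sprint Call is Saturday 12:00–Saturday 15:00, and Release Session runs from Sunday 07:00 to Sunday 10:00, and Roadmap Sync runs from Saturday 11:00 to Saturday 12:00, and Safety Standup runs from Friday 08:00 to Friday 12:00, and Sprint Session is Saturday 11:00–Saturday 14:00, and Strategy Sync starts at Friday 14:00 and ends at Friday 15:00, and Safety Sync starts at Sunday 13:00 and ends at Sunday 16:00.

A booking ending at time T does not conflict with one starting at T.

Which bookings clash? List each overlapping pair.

Roadmap Sync & Sprint Session, Sprint Call & Sprint Session

Sorted by start: Safety Standup, Strategy Sync, Sprint Session, Roadmap Sync, Sprint Call, Release Session, Safety Sync.
Strategy Sync starts after Safety Standup ends — done with Safety Standup.
Sprint Session starts after Strategy Sync ends — done with Strategy Sync.
Roadmap Sync starts before Sprint Session ends → Sprint Session and Roadmap Sync overlap.
Sprint Call starts before Sprint Session ends → Sprint Session and Sprint Call overlap.
Release Session starts after Sprint Session ends — done with Sprint Session.
Sprint Call starts exactly when Roadmap Sync ends (back-to-back, no overlap) — done with Roadmap Sync.
Release Session starts after Sprint Call ends — done with Sprint Call.
Safety Sync starts after Release Session ends.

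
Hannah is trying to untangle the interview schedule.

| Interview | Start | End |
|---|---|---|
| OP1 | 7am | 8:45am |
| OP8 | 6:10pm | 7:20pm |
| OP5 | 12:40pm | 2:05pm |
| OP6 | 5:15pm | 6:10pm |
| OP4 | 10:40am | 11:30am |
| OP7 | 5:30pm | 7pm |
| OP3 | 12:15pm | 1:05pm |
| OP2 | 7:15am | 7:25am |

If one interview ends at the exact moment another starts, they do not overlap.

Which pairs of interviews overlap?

OP1 & OP2, OP3 & OP5, OP6 & OP7, OP7 & OP8

Check each pair: they overlap iff neither finishes before the other starts.
Sorted by start: OP1, OP2, OP4, OP3, OP5, OP6, OP7, OP8.
OP2 starts before OP1 ends → OP1 and OP2 overlap.
OP4 starts after OP1 ends, so nothing later overlaps OP1 either.
OP4 starts after OP2 ends, so nothing later overlaps OP2 either.
OP3 starts after OP4 ends, so nothing later overlaps OP4 either.
OP5 starts before OP3 ends → OP3 and OP5 overlap.
OP6 starts after OP3 ends, so nothing later overlaps OP3 either.
OP6 starts after OP5 ends, so nothing later overlaps OP5 either.
OP7 starts before OP6 ends → OP6 and OP7 overlap.
OP8 starts exactly when OP6 ends (back-to-back, no overlap).
OP8 starts before OP7 ends → OP7 and OP8 overlap.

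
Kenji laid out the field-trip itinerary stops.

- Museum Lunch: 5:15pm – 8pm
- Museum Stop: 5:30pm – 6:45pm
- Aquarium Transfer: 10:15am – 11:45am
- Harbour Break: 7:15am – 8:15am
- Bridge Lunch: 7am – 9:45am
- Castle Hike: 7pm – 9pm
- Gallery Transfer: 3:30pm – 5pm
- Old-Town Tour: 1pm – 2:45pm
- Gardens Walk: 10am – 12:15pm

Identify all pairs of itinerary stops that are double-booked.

Sorted by start: Bridge Lunch, Harbour Break, Gardens Walk, Aquarium Transfer, Old-Town Tour, Gallery Transfer, Museum Lunch, Museum Stop, Castle Hike.
Harbour Break starts before Bridge Lunch ends → Bridge Lunch and Harbour Break overlap.
Gardens Walk starts after Bridge Lunch ends, so nothing later overlaps Bridge Lunch either.
Gardens Walk starts after Harbour Break ends, so nothing later overlaps Harbour Break either.
Aquarium Transfer starts before Gardens Walk ends → Gardens Walk and Aquarium Transfer overlap.
Old-Town Tour starts after Gardens Walk ends, so nothing later overlaps Gardens Walk either.
Old-Town Tour starts after Aquarium Transfer ends, so nothing later overlaps Aquarium Transfer either.
Gallery Transfer starts after Old-Town Tour ends, so nothing later overlaps Old-Town Tour either.
Museum Lunch starts after Gallery Transfer ends, so nothing later overlaps Gallery Transfer either.
Museum Stop starts before Museum Lunch ends → Museum Lunch and Museum Stop overlap.
Castle Hike starts before Museum Lunch ends → Museum Lunch and Castle Hike overlap.
Castle Hike starts after Museum Stop ends.

Aquarium Transfer & Gardens Walk, Bridge Lunch & Harbour Break, Castle Hike & Museum Lunch, Museum Lunch & Museum Stop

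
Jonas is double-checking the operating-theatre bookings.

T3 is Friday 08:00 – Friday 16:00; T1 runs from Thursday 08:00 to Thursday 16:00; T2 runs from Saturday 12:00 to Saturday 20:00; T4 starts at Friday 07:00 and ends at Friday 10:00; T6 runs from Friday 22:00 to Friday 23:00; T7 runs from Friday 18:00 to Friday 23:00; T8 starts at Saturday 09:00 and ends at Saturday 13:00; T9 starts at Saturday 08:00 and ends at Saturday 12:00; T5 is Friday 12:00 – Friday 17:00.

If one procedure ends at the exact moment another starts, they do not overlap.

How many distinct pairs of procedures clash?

Sorted by start: T1, T4, T3, T5, T7, T6, T9, T8, T2.
T4 starts after T1 ends; T1 is clear from here.
T3 starts before T4 ends → T4 and T3 overlap.
T5 starts after T4 ends; T4 is clear from here.
T5 starts before T3 ends → T3 and T5 overlap.
T7 starts after T3 ends; T3 is clear from here.
T7 starts after T5 ends; T5 is clear from here.
T6 starts before T7 ends → T7 and T6 overlap.
T9 starts after T7 ends; T7 is clear from here.
T9 starts after T6 ends; T6 is clear from here.
T8 starts before T9 ends → T9 and T8 overlap.
T2 starts exactly when T9 ends (back-to-back, no overlap).
T2 starts before T8 ends → T8 and T2 overlap.
Overlapping pairs: T2 & T8, T3 & T4, T3 & T5, T6 & T7, T8 & T9 — 5 in total.

5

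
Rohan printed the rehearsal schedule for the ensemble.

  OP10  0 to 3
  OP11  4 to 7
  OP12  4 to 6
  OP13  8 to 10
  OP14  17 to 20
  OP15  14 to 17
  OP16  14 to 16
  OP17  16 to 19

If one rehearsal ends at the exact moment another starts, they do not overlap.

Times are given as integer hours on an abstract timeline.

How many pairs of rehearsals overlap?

Sorted by start: OP10, OP11, OP12, OP13, OP15, OP16, OP17, OP14.
OP11 starts after OP10 ends, so nothing later overlaps OP10 either.
OP12 starts before OP11 ends → OP11 and OP12 overlap.
OP13 starts after OP11 ends, so nothing later overlaps OP11 either.
OP13 starts after OP12 ends, so nothing later overlaps OP12 either.
OP15 starts after OP13 ends, so nothing later overlaps OP13 either.
OP16 starts before OP15 ends → OP15 and OP16 overlap.
OP17 starts before OP15 ends → OP15 and OP17 overlap.
OP14 starts exactly when OP15 ends (back-to-back, no overlap).
OP17 starts exactly when OP16 ends (back-to-back, no overlap), so nothing later overlaps OP16 either.
OP14 starts before OP17 ends → OP17 and OP14 overlap.
Overlapping pairs: OP11 & OP12, OP14 & OP17, OP15 & OP16, OP15 & OP17 — 4 in total.

4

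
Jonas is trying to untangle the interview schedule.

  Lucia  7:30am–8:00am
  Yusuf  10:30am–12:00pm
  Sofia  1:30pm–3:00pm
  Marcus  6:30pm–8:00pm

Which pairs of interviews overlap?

Two intervals overlap when each starts before the other ends.
Sorted by start: Lucia, Yusuf, Sofia, Marcus.
Yusuf starts after Lucia ends — done with Lucia.
Sofia starts after Yusuf ends — done with Yusuf.
Marcus starts after Sofia ends.

no conflicts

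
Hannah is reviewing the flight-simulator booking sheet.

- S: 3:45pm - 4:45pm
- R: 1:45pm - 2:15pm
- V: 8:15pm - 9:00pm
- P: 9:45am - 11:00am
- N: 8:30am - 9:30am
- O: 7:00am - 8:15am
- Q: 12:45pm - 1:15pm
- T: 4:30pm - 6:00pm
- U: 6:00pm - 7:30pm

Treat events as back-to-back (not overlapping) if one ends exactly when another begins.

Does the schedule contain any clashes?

Yes

Two intervals overlap when each starts before the other ends.
Sorted by start: O, N, P, Q, R, S, T, U, V.
N starts after O ends, so O has no further overlaps.
P starts after N ends, so N has no further overlaps.
Q starts after P ends, so P has no further overlaps.
R starts after Q ends, so Q has no further overlaps.
S starts after R ends, so R has no further overlaps.
T starts before S ends → S and T overlap.
That's a conflict, so the schedule is not conflict-free.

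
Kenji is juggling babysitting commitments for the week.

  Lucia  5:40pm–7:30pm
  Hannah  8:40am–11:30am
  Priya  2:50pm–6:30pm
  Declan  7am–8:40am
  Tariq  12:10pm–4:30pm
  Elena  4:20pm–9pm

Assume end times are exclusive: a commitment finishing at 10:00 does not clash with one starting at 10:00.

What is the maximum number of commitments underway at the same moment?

Sort all start/end points and keep a running count:
7am start Declan → 1
8:40am end Declan → 0
8:40am start Hannah → 1
11:30am end Hannah → 0
12:10pm start Tariq → 1
2:50pm start Priya → 2
4:20pm start Elena → 3
4:30pm end Tariq → 2
5:40pm start Lucia → 3
6:30pm end Priya → 2
7:30pm end Lucia → 1
9pm end Elena → 0
Peak is 3, at 4:20pm (Elena, Priya, Tariq).

3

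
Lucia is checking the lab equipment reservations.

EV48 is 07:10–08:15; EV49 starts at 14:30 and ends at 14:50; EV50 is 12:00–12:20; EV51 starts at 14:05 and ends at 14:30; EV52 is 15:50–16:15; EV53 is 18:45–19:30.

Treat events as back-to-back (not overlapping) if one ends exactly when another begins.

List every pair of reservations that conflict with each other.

no conflicts

Sorted by start: EV48, EV50, EV51, EV49, EV52, EV53.
EV50 starts after EV48 ends; EV48 is clear from here.
EV51 starts after EV50 ends; EV50 is clear from here.
EV49 starts exactly when EV51 ends (back-to-back, no overlap); EV51 is clear from here.
EV52 starts after EV49 ends; EV49 is clear from here.
EV53 starts after EV52 ends.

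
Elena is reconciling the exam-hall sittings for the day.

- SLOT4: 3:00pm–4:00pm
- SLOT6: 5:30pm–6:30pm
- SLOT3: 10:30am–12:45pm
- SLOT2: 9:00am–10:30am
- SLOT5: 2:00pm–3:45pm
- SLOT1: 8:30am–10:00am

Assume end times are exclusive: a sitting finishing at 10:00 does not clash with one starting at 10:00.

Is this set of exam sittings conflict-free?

Sorted by start: SLOT1, SLOT2, SLOT3, SLOT5, SLOT4, SLOT6.
SLOT2 starts before SLOT1 ends → SLOT1 and SLOT2 overlap.
That's a conflict, so the schedule is not conflict-free.

No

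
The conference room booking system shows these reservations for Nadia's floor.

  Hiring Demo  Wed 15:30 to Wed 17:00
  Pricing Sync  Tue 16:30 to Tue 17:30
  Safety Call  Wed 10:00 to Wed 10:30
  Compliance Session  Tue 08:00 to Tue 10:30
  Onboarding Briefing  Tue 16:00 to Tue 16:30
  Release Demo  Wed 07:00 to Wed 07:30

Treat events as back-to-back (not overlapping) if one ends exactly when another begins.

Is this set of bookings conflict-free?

Yes

Sorted by start: Compliance Session, Onboarding Briefing, Pricing Sync, Release Demo, Safety Call, Hiring Demo.
Onboarding Briefing starts after Compliance Session ends; Compliance Session is clear from here.
Pricing Sync starts exactly when Onboarding Briefing ends (back-to-back, no overlap); Onboarding Briefing is clear from here.
Release Demo starts after Pricing Sync ends; Pricing Sync is clear from here.
Safety Call starts after Release Demo ends; Release Demo is clear from here.
Hiring Demo starts after Safety Call ends.
Every pair is clear; the schedule has no overlaps.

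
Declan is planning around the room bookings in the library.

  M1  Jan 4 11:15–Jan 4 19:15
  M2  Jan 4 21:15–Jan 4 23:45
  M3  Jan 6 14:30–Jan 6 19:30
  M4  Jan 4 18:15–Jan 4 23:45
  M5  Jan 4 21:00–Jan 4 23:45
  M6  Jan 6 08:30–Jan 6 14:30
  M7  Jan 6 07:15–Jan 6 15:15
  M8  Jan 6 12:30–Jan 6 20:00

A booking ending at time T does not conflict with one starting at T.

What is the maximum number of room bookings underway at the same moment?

3

Walk through starts and ends in time order (an end at T is processed before a start at T):
Jan 4 11:15 start M1 → 1
Jan 4 18:15 start M4 → 2
Jan 4 19:15 end M1 → 1
Jan 4 21:00 start M5 → 2
Jan 4 21:15 start M2 → 3
Jan 4 23:45 end M2 → 2
Jan 4 23:45 end M4 → 1
Jan 4 23:45 end M5 → 0
Jan 6 07:15 start M7 → 1
Jan 6 08:30 start M6 → 2
Jan 6 12:30 start M8 → 3
Jan 6 14:30 end M6 → 2
Jan 6 14:30 start M3 → 3
Jan 6 15:15 end M7 → 2
Jan 6 19:30 end M3 → 1
Jan 6 20:00 end M8 → 0
Peak is 3, at Jan 4 21:15 (M2, M4, M5).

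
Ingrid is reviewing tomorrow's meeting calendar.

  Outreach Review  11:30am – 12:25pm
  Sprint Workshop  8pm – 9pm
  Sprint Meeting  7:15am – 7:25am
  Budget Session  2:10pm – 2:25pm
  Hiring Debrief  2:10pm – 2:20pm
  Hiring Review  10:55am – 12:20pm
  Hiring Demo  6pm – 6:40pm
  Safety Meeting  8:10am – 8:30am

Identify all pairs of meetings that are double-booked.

Budget Session & Hiring Debrief, Hiring Review & Outreach Review

Sorted by start: Sprint Meeting, Safety Meeting, Hiring Review, Outreach Review, Hiring Debrief, Budget Session, Hiring Demo, Sprint Workshop.
Safety Meeting starts after Sprint Meeting ends, so Sprint Meeting has no further overlaps.
Hiring Review starts after Safety Meeting ends, so Safety Meeting has no further overlaps.
Outreach Review starts before Hiring Review ends → Hiring Review and Outreach Review overlap.
Hiring Debrief starts after Hiring Review ends, so Hiring Review has no further overlaps.
Hiring Debrief starts after Outreach Review ends, so Outreach Review has no further overlaps.
Budget Session starts before Hiring Debrief ends → Hiring Debrief and Budget Session overlap.
Hiring Demo starts after Hiring Debrief ends, so Hiring Debrief has no further overlaps.
Hiring Demo starts after Budget Session ends, so Budget Session has no further overlaps.
Sprint Workshop starts after Hiring Demo ends.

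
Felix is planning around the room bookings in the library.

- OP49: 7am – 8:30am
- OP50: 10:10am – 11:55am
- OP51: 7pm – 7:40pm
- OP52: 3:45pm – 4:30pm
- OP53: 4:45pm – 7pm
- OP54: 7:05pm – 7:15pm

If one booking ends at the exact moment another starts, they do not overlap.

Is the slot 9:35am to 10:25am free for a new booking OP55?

OP49: ends 8:30am at or before OP55 starts 9:35am → clear.
OP50: starts 10:10am before OP55 ends 10:25am, and ends 11:55am after OP55 starts 9:35am → overlap.
OP52: starts 3:45pm at or after OP55 ends 10:25am → clear.
OP53: starts 4:45pm at or after OP55 ends 10:25am → clear.
OP51: starts 7pm at or after OP55 ends 10:25am → clear.
OP54: starts 7:05pm at or after OP55 ends 10:25am → clear.
OP55 overlaps OP50.

No — it overlaps OP50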